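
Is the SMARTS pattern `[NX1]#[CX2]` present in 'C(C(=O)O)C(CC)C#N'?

Yes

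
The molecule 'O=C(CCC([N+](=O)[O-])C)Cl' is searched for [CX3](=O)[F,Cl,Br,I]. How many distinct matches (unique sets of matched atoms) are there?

1

[CX3](=O)[F,Cl,Br,I] is the SMARTS for an acyl halide: a carbonyl carbon bonded to a halogen.
Exactly one fragment in the molecule meets all constraints, giving 1 match.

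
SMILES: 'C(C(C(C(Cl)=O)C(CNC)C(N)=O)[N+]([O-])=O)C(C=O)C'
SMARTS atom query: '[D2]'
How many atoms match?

The query [D2] means: atom with exactly two heavy-atom neighbours.
Check the 20 heavy atoms by environment: 3× C (D2) → match; 6× C (D3) → no; 2× C (D1) → no; 4× O (D1) → no; 1× Cl (D1) → no; 1× N (charge +1, D3) → no; 1× O (charge -1, D1) → no; 1× N (D1) → no; 1× N (D2) → match.
Summing the matching environments: 3 + 1 = 4 matching atoms.

4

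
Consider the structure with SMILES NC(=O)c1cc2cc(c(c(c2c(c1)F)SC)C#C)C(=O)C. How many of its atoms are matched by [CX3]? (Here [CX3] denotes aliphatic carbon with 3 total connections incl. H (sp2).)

2

The query [CX3] means: C with X3: aliphatic carbon with exactly 3 total connections.
Check the 21 heavy atoms by environment: 10× c (aromatic, X3) → no; 2× C (X2) → no; 2× C (X3) → match; 2× O (X1) → no; 1× N (X3) → no; 2× C (X4) → no; 1× F (X1) → no; 1× S (X2) → no.
That gives 2 matching atoms.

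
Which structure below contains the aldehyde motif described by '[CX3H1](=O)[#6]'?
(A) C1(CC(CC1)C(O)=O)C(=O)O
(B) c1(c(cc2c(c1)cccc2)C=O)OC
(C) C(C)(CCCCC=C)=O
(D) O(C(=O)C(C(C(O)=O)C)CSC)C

B

[CX3H1](=O)[#6] describes an sp2 carbon with one H, double-bonded to O and single-bonded to carbon (an aldehyde).
(A) has a carboxylic acid group (-C(=O)OH) but the carbonyl carbon has H0 and is bonded to O, not H1.
(B) contains an aldehyde (-CHO), which satisfies every atom and bond constraint.
(C) has an acetyl/ketone group (-C(=O)CH3) but the carbonyl carbon has H0 (two carbon neighbours), not H1.
(D) has a methyl-ester group (-C(=O)OCH3) but the carbonyl carbon has H0, not H1.
So the answer is (B).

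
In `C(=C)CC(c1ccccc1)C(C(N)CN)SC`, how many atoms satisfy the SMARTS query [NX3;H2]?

The query [NX3;H2] means: aliphatic N with 3 total connections, two of them H — an -NH2 nitrogen (amine or amide).
Check the 17 heavy atoms by environment: 2× C (H2, X4) → no; 3× C (H1, X4) → no; 2× N (H2, X3) → match; 1× c (aromatic, H0, X3) → no; 5× c (aromatic, H1, X3) → no; 1× S (H0, X2) → no; 1× C (H3, X4) → no; 1× C (H1, X3) → no; 1× C (H2, X3) → no.
That gives 2 matching atoms.

2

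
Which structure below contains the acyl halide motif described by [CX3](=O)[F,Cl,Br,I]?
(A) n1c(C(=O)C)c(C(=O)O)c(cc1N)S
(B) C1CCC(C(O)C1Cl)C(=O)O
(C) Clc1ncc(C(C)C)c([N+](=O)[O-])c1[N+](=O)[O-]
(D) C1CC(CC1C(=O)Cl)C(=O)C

D

[CX3](=O)[F,Cl,Br,I] describes a carbonyl carbon bonded to a halogen (an acyl halide).
(A) has a carboxylic acid group (-C(=O)OH) but the carbonyl is bonded to -OH, not to a halogen.
(B) has a chloro substituent but the Cl is not on a carbonyl carbon.
(C) has a chloro substituent but the Cl is not on a carbonyl carbon.
(D) contains an acyl chloride (-C(=O)Cl), which satisfies every atom and bond constraint.
So the answer is (D).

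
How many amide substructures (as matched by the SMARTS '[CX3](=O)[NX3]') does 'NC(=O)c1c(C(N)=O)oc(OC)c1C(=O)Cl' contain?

2

[CX3](=O)[NX3] is the SMARTS for an amide: a carbonyl carbon bonded to a trivalent nitrogen.
The molecule carries 2 separate instances of a primary amide (-C(=O)NH2) meeting every constraint; each maps to a distinct set of atoms, giving 2 matches.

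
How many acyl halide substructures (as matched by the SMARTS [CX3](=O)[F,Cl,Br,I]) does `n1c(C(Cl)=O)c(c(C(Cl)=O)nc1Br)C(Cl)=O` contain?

3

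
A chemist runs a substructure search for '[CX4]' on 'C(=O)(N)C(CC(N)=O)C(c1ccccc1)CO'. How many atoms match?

The query [CX4] means: C with X4: aliphatic carbon with exactly 4 total connections (bonds + H).
Check the 17 heavy atoms by environment: 4× C (X4) → match; 2× C (X3) → no; 2× O (X1) → no; 2× N (X3) → no; 6× c (aromatic, X3) → no; 1× O (X2) → no.
That gives 4 matching atoms.

4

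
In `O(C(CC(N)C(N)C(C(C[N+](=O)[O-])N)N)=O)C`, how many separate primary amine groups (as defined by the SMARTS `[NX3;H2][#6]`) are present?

4

[NX3;H2][#6] is the SMARTS for a primary amine: a trivalent nitrogen with two H attached to carbon.
The molecule carries 4 separate instances of a primary amino group (-NH2) meeting every constraint; each maps to a distinct set of atoms, giving 4 matches.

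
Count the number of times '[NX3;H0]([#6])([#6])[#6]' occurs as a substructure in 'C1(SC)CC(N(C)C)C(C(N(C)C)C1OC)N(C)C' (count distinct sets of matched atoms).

3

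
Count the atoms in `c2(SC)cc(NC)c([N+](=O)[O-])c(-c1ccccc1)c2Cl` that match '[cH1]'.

6

Check the 20 heavy atoms by environment: 6× c (aromatic, H0) → no; 6× c (aromatic, H1) → match; 1× N (charge +1, H0) → no; 1× O (charge -1, H0) → no; 1× O (H0) → no; 1× Cl (H0) → no; 1× N (H1) → no; 2× C (H3) → no; 1× S (H0) → no.
That gives 6 matching atoms.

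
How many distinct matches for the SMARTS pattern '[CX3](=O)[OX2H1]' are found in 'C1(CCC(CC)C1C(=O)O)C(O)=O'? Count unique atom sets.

2

[CX3](=O)[OX2H1] is the SMARTS for a carboxylic acid: an sp2 carbon double-bonded to O and single-bonded to an -OH oxygen.
The molecule carries 2 separate instances of a carboxylic acid group (-C(=O)OH) meeting every constraint; each maps to a distinct set of atoms, giving 2 matches.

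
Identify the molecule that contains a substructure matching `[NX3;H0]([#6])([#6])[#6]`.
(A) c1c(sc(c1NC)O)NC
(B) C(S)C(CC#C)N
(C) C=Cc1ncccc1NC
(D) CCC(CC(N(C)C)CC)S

[NX3;H0]([#6])([#6])[#6] describes a trivalent nitrogen with no H, bonded to three carbons (a tertiary amine).
(A) has an N-methylamino group (-NHCH3) but the nitrogen still has one H (H1), not H0.
(B) has a primary amino group (-NH2) but the nitrogen has H2, not H0 with three carbons.
(C) has an N-methylamino group (-NHCH3) but the nitrogen still has one H (H1), not H0.
(D) contains a dimethylamino group (-N(CH3)2), which satisfies every atom and bond constraint.
So the answer is (D).

D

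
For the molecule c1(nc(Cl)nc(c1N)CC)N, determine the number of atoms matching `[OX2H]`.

The query [OX2H] means: aliphatic oxygen with two connections, one of which is H — an -OH oxygen.
Check the 11 heavy atoms by environment: 2× n (aromatic, H0, X2) → no; 4× c (aromatic, H0, X3) → no; 1× Cl (H0, X1) → no; 2× N (H2, X3) → no; 1× C (H2, X4) → no; 1× C (H3, X4) → no.
No environment satisfies the query, so 0 matching atoms.

0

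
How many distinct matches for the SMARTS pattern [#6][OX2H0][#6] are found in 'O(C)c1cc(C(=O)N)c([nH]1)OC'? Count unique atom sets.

[#6][OX2H0][#6] is the SMARTS for an ether: an aliphatic oxygen bridging two carbons with no H on the oxygen.
The molecule carries 2 separate instances of a methoxy ether (-OCH3) meeting every constraint; each maps to a distinct set of atoms, giving 2 matches.

2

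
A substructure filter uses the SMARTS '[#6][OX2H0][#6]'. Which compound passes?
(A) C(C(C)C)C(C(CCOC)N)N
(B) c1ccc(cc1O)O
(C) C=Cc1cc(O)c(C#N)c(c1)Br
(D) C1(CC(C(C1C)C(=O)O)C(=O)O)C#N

A

[#6][OX2H0][#6] describes an aliphatic oxygen bridging two carbons with no H on the oxygen (an ether).
(A) contains a methoxy ether (-OCH3), which satisfies every atom and bond constraint.
(B) has a hydroxyl group (-OH) but the oxygen has H1, not H0 bridging two carbons.
(C) has a hydroxyl group (-OH) but the oxygen has H1, not H0 bridging two carbons.
(D) has a carboxylic acid group (-C(=O)OH) but the -OH oxygen has H1; the =O is OX1, not OX2.
So the answer is (A).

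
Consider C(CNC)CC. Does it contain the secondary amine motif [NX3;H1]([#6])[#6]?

The pattern [NX3;H1]([#6])[#6] describes a trivalent nitrogen with one H, bonded to two carbons — a secondary amine.
The molecule carries an N-methylamino group (-NHCH3), whose atoms satisfy every constraint of the query, so the pattern matches.

Yes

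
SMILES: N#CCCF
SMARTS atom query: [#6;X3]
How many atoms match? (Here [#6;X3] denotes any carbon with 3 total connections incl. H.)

0

Check the 5 heavy atoms by environment: 2× C (X4) → no; 1× F (X1) → no; 1× C (X2) → no; 1× N (X1) → no.
No environment satisfies the query, so 0 matching atoms.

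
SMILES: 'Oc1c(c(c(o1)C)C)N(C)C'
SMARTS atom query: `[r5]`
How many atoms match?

Check the 11 heavy atoms by environment: 1× o (aromatic, in 5-ring) → match; 4× c (aromatic, in 5-ring) → match; 1× O (acyclic) → no; 1× N (acyclic) → no; 4× C (acyclic) → no.
Summing the matching environments: 1 + 4 = 5 matching atoms.

5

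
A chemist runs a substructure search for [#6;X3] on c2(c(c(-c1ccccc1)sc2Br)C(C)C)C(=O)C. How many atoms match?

11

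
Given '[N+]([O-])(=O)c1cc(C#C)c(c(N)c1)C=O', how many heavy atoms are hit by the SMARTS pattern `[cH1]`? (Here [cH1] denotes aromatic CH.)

2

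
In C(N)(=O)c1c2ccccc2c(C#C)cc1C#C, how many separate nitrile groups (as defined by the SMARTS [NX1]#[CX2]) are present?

0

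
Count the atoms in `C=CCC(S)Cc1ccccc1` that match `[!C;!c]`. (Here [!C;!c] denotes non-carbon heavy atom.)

1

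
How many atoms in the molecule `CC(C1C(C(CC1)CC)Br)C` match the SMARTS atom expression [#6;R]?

The query [#6;R] means: carbon that is part of a ring.
Check the 11 heavy atoms by environment: 5× C (in 5-ring) → match; 5× C (acyclic) → no; 1× Br (acyclic) → no.
That gives 5 matching atoms.

5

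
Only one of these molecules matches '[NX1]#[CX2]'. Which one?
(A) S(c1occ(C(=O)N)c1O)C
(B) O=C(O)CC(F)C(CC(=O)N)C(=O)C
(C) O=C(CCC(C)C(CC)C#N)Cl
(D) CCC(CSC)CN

[NX1]#[CX2] describes a nitrogen triple-bonded to a two-connected carbon (a nitrile).
(A) has a primary amide (-C(=O)NH2) but the nitrogen is NX3, not NX1.
(B) has a primary amide (-C(=O)NH2) but the nitrogen is NX3, not NX1.
(C) contains a nitrile (-C#N), which satisfies every atom and bond constraint.
(D) has a primary amino group (-NH2) but the nitrogen is NX3 (three connections), not NX1 triple-bonded.
So the answer is (C).

C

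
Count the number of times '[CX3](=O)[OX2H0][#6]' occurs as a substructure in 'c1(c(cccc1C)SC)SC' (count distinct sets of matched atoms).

0

[CX3](=O)[OX2H0][#6] is the SMARTS for an ester: a carbonyl carbon bonded to an oxygen that is itself bonded to carbon (no H on that O).
No fragment in the molecule satisfies every constraint, giving 0 matches.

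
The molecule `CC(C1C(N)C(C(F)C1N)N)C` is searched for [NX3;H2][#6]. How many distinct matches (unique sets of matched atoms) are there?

3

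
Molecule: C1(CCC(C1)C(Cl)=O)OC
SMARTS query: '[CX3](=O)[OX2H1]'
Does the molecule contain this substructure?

The pattern [CX3](=O)[OX2H1] describes an sp2 carbon double-bonded to O and single-bonded to an -OH oxygen — a carboxylic acid.
The closest candidate here is an acyl chloride (-C(=O)Cl), but the carbonyl is bonded to Cl, not to an -OH oxygen. No other fragment satisfies the full query, so there is no match.

No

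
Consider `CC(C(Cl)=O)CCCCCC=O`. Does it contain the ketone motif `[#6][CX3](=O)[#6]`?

The pattern [#6][CX3](=O)[#6] describes a carbonyl carbon (no H) flanked by two carbons — a ketone.
The closest candidate here is an aldehyde (-CHO), but the carbonyl carbon has H1, so it is not flanked by two carbons. No other fragment satisfies the full query, so there is no match.

No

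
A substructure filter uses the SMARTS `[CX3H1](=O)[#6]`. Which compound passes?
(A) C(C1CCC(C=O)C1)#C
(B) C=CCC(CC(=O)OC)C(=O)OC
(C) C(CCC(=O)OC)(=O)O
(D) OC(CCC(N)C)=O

[CX3H1](=O)[#6] describes an sp2 carbon with one H, double-bonded to O and single-bonded to carbon (an aldehyde).
(A) contains an aldehyde (-CHO), which satisfies every atom and bond constraint.
(B) has a methyl-ester group (-C(=O)OCH3) but the carbonyl carbon has H0, not H1.
(C) has a carboxylic acid group (-C(=O)OH) but the carbonyl carbon has H0 and is bonded to O, not H1.
(D) has a carboxylic acid group (-C(=O)OH) but the carbonyl carbon has H0 and is bonded to O, not H1.
So the answer is (A).

A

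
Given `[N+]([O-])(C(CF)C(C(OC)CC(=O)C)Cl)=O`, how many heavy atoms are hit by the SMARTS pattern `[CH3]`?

The query [CH3] means: aliphatic carbon with exactly three hydrogens.
Check the 15 heavy atoms by environment: 2× C (H2) → no; 3× C (H1) → no; 3× O (H0) → no; 2× C (H3) → match; 1× N (charge +1, H0) → no; 1× O (charge -1, H0) → no; 1× F (H0) → no; 1× Cl (H0) → no; 1× C (H0) → no.
That gives 2 matching atoms.

2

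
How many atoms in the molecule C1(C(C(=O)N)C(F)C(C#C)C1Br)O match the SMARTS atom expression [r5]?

5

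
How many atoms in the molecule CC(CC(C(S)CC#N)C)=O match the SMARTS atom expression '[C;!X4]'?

Check the 11 heavy atoms by environment: 6× C (X4) → no; 1× C (X3) → match; 1× O (X1) → no; 1× S (X2) → no; 1× C (X2) → match; 1× N (X1) → no.
Summing the matching environments: 1 + 1 = 2 matching atoms.

2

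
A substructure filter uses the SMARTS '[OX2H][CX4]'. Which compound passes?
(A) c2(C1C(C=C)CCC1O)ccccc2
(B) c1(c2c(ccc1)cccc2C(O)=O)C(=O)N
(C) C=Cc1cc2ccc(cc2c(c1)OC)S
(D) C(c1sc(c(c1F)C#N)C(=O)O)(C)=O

A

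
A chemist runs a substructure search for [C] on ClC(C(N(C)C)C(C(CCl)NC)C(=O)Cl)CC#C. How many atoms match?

12

Check the 18 heavy atoms by environment: 12× C → match; 3× Cl → no; 1× O → no; 2× N → no.
That gives 12 matching atoms.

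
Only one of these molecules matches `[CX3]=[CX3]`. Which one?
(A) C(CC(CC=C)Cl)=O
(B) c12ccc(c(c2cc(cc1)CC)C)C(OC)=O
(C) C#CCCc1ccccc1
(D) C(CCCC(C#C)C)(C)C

A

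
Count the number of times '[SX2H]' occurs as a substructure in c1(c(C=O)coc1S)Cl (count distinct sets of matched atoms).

[SX2H] is the SMARTS for a thiol: an aliphatic sulfur with two connections, one being H.
Exactly one fragment in the molecule meets all constraints, giving 1 match.

1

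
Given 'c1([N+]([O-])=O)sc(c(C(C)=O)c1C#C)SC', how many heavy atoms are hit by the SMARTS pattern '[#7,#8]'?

4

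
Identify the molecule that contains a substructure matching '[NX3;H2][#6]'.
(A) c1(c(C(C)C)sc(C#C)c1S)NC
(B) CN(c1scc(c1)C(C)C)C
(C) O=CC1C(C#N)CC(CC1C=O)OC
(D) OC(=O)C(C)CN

[NX3;H2][#6] describes a trivalent nitrogen with two H attached to carbon (a primary amine).
(A) has an N-methylamino group (-NHCH3) but the nitrogen bears two carbons and only one H (H1), not H2.
(B) has a dimethylamino group (-N(CH3)2) but the nitrogen has H0, not H2.
(C) has a nitrile (-C#N) but the nitrogen is NX1 (triple-bonded), not NX3 with two H.
(D) contains a primary amino group (-NH2), which satisfies every atom and bond constraint.
So the answer is (D).

D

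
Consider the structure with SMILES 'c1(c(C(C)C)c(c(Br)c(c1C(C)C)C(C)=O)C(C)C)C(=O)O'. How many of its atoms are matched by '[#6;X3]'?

8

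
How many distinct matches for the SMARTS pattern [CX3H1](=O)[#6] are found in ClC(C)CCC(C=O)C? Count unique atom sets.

[CX3H1](=O)[#6] is the SMARTS for an aldehyde: an sp2 carbon with one H, double-bonded to O and single-bonded to carbon.
Exactly one fragment in the molecule meets all constraints, giving 1 match.

1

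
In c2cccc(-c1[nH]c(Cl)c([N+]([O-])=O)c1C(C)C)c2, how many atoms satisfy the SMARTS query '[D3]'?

7

The query [D3] means: atom with exactly three heavy-atom neighbours.
Check the 18 heavy atoms by environment: 1× n (aromatic, D2) → no; 5× c (aromatic, D3) → match; 1× N (charge +1, D3) → match; 1× O (charge -1, D1) → no; 1× O (D1) → no; 1× Cl (D1) → no; 5× c (aromatic, D2) → no; 1× C (D3) → match; 2× C (D1) → no.
Summing the matching environments: 5 + 1 + 1 = 7 matching atoms.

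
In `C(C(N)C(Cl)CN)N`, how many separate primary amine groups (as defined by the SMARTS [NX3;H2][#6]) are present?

3

[NX3;H2][#6] is the SMARTS for a primary amine: a trivalent nitrogen with two H attached to carbon.
The molecule carries 3 separate instances of a primary amino group (-NH2) meeting every constraint; each maps to a distinct set of atoms, giving 3 matches.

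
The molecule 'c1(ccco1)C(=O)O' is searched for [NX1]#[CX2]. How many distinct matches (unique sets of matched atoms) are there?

0

[NX1]#[CX2] is the SMARTS for a nitrile: a nitrogen triple-bonded to a two-connected carbon.
No fragment in the molecule satisfies every constraint, giving 0 matches.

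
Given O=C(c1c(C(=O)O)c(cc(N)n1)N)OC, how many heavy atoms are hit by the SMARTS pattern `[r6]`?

6

The query [r6] means: r6 matches atoms in a six-membered ring.
Check the 15 heavy atoms by environment: 1× n (aromatic, in 6-ring) → match; 5× c (aromatic, in 6-ring) → match; 2× N (acyclic) → no; 3× C (acyclic) → no; 4× O (acyclic) → no.
Summing the matching environments: 1 + 5 = 6 matching atoms.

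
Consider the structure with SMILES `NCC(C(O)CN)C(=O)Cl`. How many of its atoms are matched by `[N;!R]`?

2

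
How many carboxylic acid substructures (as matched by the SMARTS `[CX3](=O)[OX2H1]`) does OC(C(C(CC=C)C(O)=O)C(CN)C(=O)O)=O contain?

[CX3](=O)[OX2H1] is the SMARTS for a carboxylic acid: an sp2 carbon double-bonded to O and single-bonded to an -OH oxygen.
The molecule carries 3 separate instances of a carboxylic acid group (-C(=O)OH) meeting every constraint; each maps to a distinct set of atoms, giving 3 matches.

3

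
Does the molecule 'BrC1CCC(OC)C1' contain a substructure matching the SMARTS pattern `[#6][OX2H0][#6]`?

Yes

The pattern [#6][OX2H0][#6] describes an aliphatic oxygen bridging two carbons with no H on the oxygen — an ether.
The molecule carries a methoxy ether (-OCH3), whose atoms satisfy every constraint of the query, so the pattern matches.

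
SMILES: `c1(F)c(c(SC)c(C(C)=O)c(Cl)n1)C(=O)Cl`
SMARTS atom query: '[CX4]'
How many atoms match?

The query [CX4] means: C with X4: aliphatic carbon with exactly 4 total connections (bonds + H).
Check the 16 heavy atoms by environment: 1× n (aromatic, X2) → no; 5× c (aromatic, X3) → no; 2× Cl (X1) → no; 2× C (X3) → no; 2× O (X1) → no; 2× C (X4) → match; 1× S (X2) → no; 1× F (X1) → no.
That gives 2 matching atoms.

2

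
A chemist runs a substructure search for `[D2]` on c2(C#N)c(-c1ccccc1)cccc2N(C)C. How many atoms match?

9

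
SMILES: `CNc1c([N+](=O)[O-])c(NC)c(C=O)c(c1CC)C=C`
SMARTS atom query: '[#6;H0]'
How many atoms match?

Check the 19 heavy atoms by environment: 6× c (aromatic, H0) → match; 2× C (H1) → no; 2× C (H2) → no; 2× O (H0) → no; 2× N (H1) → no; 3× C (H3) → no; 1× N (charge +1, H0) → no; 1× O (charge -1, H0) → no.
That gives 6 matching atoms.

6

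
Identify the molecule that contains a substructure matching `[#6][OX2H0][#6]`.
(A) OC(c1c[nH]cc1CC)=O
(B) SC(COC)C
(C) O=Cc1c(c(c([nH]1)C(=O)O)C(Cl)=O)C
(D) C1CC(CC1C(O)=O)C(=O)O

B

[#6][OX2H0][#6] describes an aliphatic oxygen bridging two carbons with no H on the oxygen (an ether).
(A) has a carboxylic acid group (-C(=O)OH) but the -OH oxygen has H1; the =O is OX1, not OX2.
(B) contains a methoxy ether (-OCH3), which satisfies every atom and bond constraint.
(C) has a carboxylic acid group (-C(=O)OH) but the -OH oxygen has H1; the =O is OX1, not OX2.
(D) has a carboxylic acid group (-C(=O)OH) but the -OH oxygen has H1; the =O is OX1, not OX2.
So the answer is (B).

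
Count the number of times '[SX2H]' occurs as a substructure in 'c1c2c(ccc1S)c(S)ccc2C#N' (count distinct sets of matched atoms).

2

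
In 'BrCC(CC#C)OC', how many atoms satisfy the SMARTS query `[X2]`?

3

Check the 8 heavy atoms by environment: 4× C (X4) → no; 2× C (X2) → match; 1× O (X2) → match; 1× Br (X1) → no.
Summing the matching environments: 2 + 1 = 3 matching atoms.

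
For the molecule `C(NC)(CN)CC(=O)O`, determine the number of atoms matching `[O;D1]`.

The query [O;D1] means: aliphatic oxygen bonded to exactly one heavy atom.
Check the 9 heavy atoms by environment: 2× C (D2) → no; 2× C (D3) → no; 1× N (D1) → no; 2× O (D1) → match; 1× N (D2) → no; 1× C (D1) → no.
That gives 2 matching atoms.

2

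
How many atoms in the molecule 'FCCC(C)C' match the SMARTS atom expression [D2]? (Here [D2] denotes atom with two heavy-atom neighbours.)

2

The query [D2] means: atom with exactly two heavy-atom neighbours.
Check the 6 heavy atoms by environment: 2× C (D2) → match; 1× C (D3) → no; 2× C (D1) → no; 1× F (D1) → no.
That gives 2 matching atoms.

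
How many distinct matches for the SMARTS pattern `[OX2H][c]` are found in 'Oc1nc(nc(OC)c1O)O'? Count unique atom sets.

3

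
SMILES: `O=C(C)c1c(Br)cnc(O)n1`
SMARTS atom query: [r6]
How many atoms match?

6

The query [r6] means: r6 matches atoms in a six-membered ring.
Check the 11 heavy atoms by environment: 2× n (aromatic, in 6-ring) → match; 4× c (aromatic, in 6-ring) → match; 2× C (acyclic) → no; 2× O (acyclic) → no; 1× Br (acyclic) → no.
Summing the matching environments: 2 + 4 = 6 matching atoms.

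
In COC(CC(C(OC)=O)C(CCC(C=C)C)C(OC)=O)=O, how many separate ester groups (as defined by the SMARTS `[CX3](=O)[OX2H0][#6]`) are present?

[CX3](=O)[OX2H0][#6] is the SMARTS for an ester: a carbonyl carbon bonded to an oxygen that is itself bonded to carbon (no H on that O).
The molecule carries 3 separate instances of a methyl-ester group (-C(=O)OCH3) meeting every constraint; each maps to a distinct set of atoms, giving 3 matches.

3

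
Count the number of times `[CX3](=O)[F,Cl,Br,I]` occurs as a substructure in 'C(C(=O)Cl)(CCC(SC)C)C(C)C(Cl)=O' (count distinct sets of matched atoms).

2

[CX3](=O)[F,Cl,Br,I] is the SMARTS for an acyl halide: a carbonyl carbon bonded to a halogen.
The molecule carries 2 separate instances of an acyl chloride (-C(=O)Cl) meeting every constraint; each maps to a distinct set of atoms, giving 2 matches.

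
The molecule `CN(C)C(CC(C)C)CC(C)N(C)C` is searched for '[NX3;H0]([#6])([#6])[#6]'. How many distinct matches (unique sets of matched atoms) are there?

2

[NX3;H0]([#6])([#6])[#6] is the SMARTS for a tertiary amine: a trivalent nitrogen with no H, bonded to three carbons.
The molecule carries 2 separate instances of a dimethylamino group (-N(CH3)2) meeting every constraint; each maps to a distinct set of atoms, giving 2 matches.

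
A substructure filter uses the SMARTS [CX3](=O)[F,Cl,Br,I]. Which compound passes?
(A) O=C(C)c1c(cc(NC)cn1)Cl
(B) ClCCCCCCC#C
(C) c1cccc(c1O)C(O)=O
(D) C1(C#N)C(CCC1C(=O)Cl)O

[CX3](=O)[F,Cl,Br,I] describes a carbonyl carbon bonded to a halogen (an acyl halide).
(A) has a chloro substituent but the Cl is not on a carbonyl carbon.
(B) has a chloro substituent but the Cl is not on a carbonyl carbon.
(C) has a carboxylic acid group (-C(=O)OH) but the carbonyl is bonded to -OH, not to a halogen.
(D) contains an acyl chloride (-C(=O)Cl), which satisfies every atom and bond constraint.
So the answer is (D).

D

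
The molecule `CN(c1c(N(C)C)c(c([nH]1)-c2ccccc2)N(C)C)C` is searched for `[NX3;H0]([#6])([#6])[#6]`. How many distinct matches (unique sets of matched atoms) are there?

3

[NX3;H0]([#6])([#6])[#6] is the SMARTS for a tertiary amine: a trivalent nitrogen with no H, bonded to three carbons.
The molecule carries 3 separate instances of a dimethylamino group (-N(CH3)2) meeting every constraint; each maps to a distinct set of atoms, giving 3 matches.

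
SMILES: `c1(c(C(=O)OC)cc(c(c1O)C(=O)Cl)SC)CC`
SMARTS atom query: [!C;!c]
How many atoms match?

The query [!C;!c] means: neither aliphatic nor aromatic carbon — same as [!#6].
Check the 18 heavy atoms by environment: 6× c (aromatic) → no; 4× O → match; 6× C → no; 1× S → match; 1× Cl → match.
Summing the matching environments: 4 + 1 + 1 = 6 matching atoms.

6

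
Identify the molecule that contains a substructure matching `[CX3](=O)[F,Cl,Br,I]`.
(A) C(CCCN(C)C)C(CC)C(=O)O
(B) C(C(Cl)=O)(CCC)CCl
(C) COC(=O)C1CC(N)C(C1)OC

[CX3](=O)[F,Cl,Br,I] describes a carbonyl carbon bonded to a halogen (an acyl halide).
(A) has a carboxylic acid group (-C(=O)OH) but the carbonyl is bonded to -OH, not to a halogen.
(B) contains an acyl chloride (-C(=O)Cl), which satisfies every atom and bond constraint.
(C) has a methyl-ester group (-C(=O)OCH3) but the carbonyl is bonded to -O-C, not to a halogen.
So the answer is (B).

B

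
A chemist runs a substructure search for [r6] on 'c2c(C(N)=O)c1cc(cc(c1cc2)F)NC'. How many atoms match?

The query [r6] means: r6 matches atoms in a six-membered ring.
Check the 16 heavy atoms by environment: 10× c (aromatic, in 6-ring) → match; 2× N (acyclic) → no; 2× C (acyclic) → no; 1× O (acyclic) → no; 1× F (acyclic) → no.
That gives 10 matching atoms.

10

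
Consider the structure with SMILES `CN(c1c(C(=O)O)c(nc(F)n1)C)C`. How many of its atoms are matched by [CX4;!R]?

3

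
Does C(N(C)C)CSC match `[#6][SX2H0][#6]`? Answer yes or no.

Yes

The pattern [#6][SX2H0][#6] describes an aliphatic sulfur bridging two carbons with no H on the sulfur — a thioether.
The molecule carries a methylthio ether (-SCH3), whose atoms satisfy every constraint of the query, so the pattern matches.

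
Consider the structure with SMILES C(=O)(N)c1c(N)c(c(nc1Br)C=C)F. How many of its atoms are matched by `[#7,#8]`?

4

The query [#7,#8] means: nitrogen or oxygen (comma = OR).
Check the 14 heavy atoms by environment: 1× n (aromatic) → match; 5× c (aromatic) → no; 3× C → no; 1× O → match; 2× N → match; 1× F → no; 1× Br → no.
Summing the matching environments: 1 + 1 + 2 = 4 matching atoms.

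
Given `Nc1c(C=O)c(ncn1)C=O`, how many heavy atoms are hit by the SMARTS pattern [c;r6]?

4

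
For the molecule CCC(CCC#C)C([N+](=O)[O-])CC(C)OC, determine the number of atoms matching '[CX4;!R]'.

The query [CX4;!R] means: aliphatic carbon with four total connections, not in a ring.
Check the 16 heavy atoms by environment: 10× C (X4, acyclic) → match; 1× O (X2, acyclic) → no; 1× N (charge +1, X3, acyclic) → no; 1× O (charge -1, X1, acyclic) → no; 1× O (X1, acyclic) → no; 2× C (X2, acyclic) → no.
That gives 10 matching atoms.

10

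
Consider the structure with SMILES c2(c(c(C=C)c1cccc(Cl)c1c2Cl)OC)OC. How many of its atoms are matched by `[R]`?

Check the 18 heavy atoms by environment: 10× c (aromatic, in 6-ring) → match; 2× Cl (acyclic) → no; 2× O (acyclic) → no; 4× C (acyclic) → no.
That gives 10 matching atoms.

10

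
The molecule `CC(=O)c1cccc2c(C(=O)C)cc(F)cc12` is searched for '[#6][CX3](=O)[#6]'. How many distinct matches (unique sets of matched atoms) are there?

[#6][CX3](=O)[#6] is the SMARTS for a ketone: a carbonyl carbon (no H) flanked by two carbons.
The molecule carries 2 separate instances of an acetyl/ketone group (-C(=O)CH3) meeting every constraint; each maps to a distinct set of atoms, giving 2 matches.

2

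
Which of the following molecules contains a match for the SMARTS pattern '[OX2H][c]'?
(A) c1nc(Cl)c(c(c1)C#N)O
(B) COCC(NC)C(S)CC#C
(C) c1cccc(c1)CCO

[OX2H][c] describes a hydroxyl oxygen attached to an aromatic carbon (a phenol).
(A) contains a hydroxyl group (-OH), which satisfies every atom and bond constraint.
(B) has a methoxy ether (-OCH3) but the oxygen has H0, not H1.
(C) has a hydroxyl group (-OH) but the -OH is on an aliphatic carbon, not an aromatic c.
So the answer is (A).

A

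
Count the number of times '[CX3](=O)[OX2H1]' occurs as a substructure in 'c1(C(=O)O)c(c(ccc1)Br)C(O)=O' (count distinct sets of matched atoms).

2

[CX3](=O)[OX2H1] is the SMARTS for a carboxylic acid: an sp2 carbon double-bonded to O and single-bonded to an -OH oxygen.
The molecule carries 2 separate instances of a carboxylic acid group (-C(=O)OH) meeting every constraint; each maps to a distinct set of atoms, giving 2 matches.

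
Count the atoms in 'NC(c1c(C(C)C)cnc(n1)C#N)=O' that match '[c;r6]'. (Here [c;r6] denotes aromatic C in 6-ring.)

4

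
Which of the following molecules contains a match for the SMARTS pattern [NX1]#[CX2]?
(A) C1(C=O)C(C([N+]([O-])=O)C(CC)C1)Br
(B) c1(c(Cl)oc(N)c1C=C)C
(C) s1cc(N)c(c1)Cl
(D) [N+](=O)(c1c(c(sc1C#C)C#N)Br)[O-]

[NX1]#[CX2] describes a nitrogen triple-bonded to a two-connected carbon (a nitrile).
(A) has a nitro group (-[N+](=O)[O-]) but there is no C#N triple bond.
(B) has a primary amino group (-NH2) but the nitrogen is NX3 (three connections), not NX1 triple-bonded.
(C) has a primary amino group (-NH2) but the nitrogen is NX3 (three connections), not NX1 triple-bonded.
(D) contains a nitrile (-C#N), which satisfies every atom and bond constraint.
So the answer is (D).

D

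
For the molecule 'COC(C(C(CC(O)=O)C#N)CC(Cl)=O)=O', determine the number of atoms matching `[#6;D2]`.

Check the 16 heavy atoms by environment: 3× C (D2) → match; 5× C (D3) → no; 4× O (D1) → no; 1× Cl (D1) → no; 1× N (D1) → no; 1× O (D2) → no; 1× C (D1) → no.
That gives 3 matching atoms.

3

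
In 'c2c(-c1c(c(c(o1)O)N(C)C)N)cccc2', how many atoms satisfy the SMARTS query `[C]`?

2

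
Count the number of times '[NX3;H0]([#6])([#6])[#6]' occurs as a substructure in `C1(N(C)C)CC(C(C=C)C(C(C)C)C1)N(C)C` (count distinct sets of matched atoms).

2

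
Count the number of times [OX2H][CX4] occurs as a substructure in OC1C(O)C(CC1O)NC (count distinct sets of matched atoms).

3

[OX2H][CX4] is the SMARTS for an aliphatic alcohol: a hydroxyl oxygen bound to an sp3 (X4) carbon.
The molecule carries 3 separate instances of a hydroxyl group (-OH) meeting every constraint; each maps to a distinct set of atoms, giving 3 matches.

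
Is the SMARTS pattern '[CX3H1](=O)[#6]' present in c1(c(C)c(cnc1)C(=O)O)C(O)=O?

No

The pattern [CX3H1](=O)[#6] describes an sp2 carbon with one H, double-bonded to O and single-bonded to carbon — an aldehyde.
The closest candidate here is a carboxylic acid group (-C(=O)OH), but the carbonyl carbon has H0 and is bonded to O, not H1. No other fragment satisfies the full query, so there is no match.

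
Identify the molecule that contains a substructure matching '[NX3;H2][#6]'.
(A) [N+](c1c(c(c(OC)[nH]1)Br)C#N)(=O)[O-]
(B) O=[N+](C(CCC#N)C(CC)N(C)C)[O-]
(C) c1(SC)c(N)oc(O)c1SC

C

[NX3;H2][#6] describes a trivalent nitrogen with two H attached to carbon (a primary amine).
(A) has a nitrile (-C#N) but the nitrogen is NX1 (triple-bonded), not NX3 with two H.
(B) has a nitrile (-C#N) but the nitrogen is NX1 (triple-bonded), not NX3 with two H.
(C) contains a primary amino group (-NH2), which satisfies every atom and bond constraint.
So the answer is (C).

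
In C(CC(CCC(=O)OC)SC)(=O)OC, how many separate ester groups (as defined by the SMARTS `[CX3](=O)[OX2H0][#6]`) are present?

[CX3](=O)[OX2H0][#6] is the SMARTS for an ester: a carbonyl carbon bonded to an oxygen that is itself bonded to carbon (no H on that O).
The molecule carries 2 separate instances of a methyl-ester group (-C(=O)OCH3) meeting every constraint; each maps to a distinct set of atoms, giving 2 matches.

2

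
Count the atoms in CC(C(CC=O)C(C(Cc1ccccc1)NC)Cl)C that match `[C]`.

10

The query [C] means: uppercase C matches aliphatic (non-aromatic) carbon only.
Check the 19 heavy atoms by environment: 10× C → match; 1× Cl → no; 1× O → no; 1× N → no; 6× c (aromatic) → no.
That gives 10 matching atoms.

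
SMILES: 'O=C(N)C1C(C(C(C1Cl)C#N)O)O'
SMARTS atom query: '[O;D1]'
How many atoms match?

3

The query [O;D1] means: aliphatic oxygen bonded to exactly one heavy atom.
Check the 13 heavy atoms by environment: 6× C (D3) → no; 1× C (D2) → no; 2× N (D1) → no; 3× O (D1) → match; 1× Cl (D1) → no.
That gives 3 matching atoms.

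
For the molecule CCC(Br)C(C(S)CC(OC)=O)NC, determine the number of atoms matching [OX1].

The query [OX1] means: aliphatic oxygen with one total connection — typically a carbonyl =O or an oxide.
Check the 14 heavy atoms by environment: 8× C (X4) → no; 1× S (X2) → no; 1× Br (X1) → no; 1× N (X3) → no; 1× C (X3) → no; 1× O (X1) → match; 1× O (X2) → no.
That gives 1 matching atom.

1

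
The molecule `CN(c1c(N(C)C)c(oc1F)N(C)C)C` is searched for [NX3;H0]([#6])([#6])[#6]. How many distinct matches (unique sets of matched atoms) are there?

3

[NX3;H0]([#6])([#6])[#6] is the SMARTS for a tertiary amine: a trivalent nitrogen with no H, bonded to three carbons.
The molecule carries 3 separate instances of a dimethylamino group (-N(CH3)2) meeting every constraint; each maps to a distinct set of atoms, giving 3 matches.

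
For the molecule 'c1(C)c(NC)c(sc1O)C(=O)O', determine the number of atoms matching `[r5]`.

5

Check the 12 heavy atoms by environment: 1× s (aromatic, in 5-ring) → match; 4× c (aromatic, in 5-ring) → match; 3× C (acyclic) → no; 3× O (acyclic) → no; 1× N (acyclic) → no.
Summing the matching environments: 1 + 4 = 5 matching atoms.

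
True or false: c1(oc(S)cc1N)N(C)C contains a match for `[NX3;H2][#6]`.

True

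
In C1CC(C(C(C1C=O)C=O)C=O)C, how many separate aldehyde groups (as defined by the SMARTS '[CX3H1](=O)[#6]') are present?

[CX3H1](=O)[#6] is the SMARTS for an aldehyde: an sp2 carbon with one H, double-bonded to O and single-bonded to carbon.
The molecule carries 3 separate instances of an aldehyde (-CHO) meeting every constraint; each maps to a distinct set of atoms, giving 3 matches.

3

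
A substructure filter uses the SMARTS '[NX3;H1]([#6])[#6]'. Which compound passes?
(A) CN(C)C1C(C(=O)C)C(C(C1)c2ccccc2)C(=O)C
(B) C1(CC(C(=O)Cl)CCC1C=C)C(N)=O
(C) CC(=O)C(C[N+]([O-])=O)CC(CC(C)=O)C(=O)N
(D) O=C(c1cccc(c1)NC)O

D

[NX3;H1]([#6])[#6] describes a trivalent nitrogen with one H, bonded to two carbons (a secondary amine).
(A) has a dimethylamino group (-N(CH3)2) but the nitrogen has H0, not H1.
(B) has a primary amide (-C(=O)NH2) but the -C(=O)NH2 nitrogen has H2, not H1.
(C) has a primary amide (-C(=O)NH2) but the -C(=O)NH2 nitrogen has H2, not H1.
(D) contains an N-methylamino group (-NHCH3), which satisfies every atom and bond constraint.
So the answer is (D).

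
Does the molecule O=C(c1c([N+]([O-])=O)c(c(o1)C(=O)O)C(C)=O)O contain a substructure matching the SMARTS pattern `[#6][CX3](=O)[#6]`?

Yes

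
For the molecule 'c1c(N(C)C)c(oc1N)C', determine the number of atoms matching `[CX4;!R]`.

3

The query [CX4;!R] means: aliphatic carbon with four total connections, not in a ring.
Check the 10 heavy atoms by environment: 1× o (aromatic, X2, in 5-ring) → no; 4× c (aromatic, X3, in 5-ring) → no; 2× N (X3, acyclic) → no; 3× C (X4, acyclic) → match.
That gives 3 matching atoms.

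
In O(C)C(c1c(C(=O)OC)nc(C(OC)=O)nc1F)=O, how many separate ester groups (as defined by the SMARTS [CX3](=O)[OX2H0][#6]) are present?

3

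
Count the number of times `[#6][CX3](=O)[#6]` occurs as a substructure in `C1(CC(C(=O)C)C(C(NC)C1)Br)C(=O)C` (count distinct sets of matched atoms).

[#6][CX3](=O)[#6] is the SMARTS for a ketone: a carbonyl carbon (no H) flanked by two carbons.
The molecule carries 2 separate instances of an acetyl/ketone group (-C(=O)CH3) meeting every constraint; each maps to a distinct set of atoms, giving 2 matches.

2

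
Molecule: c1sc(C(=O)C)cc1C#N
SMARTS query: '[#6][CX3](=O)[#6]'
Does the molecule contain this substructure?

Yes

The pattern [#6][CX3](=O)[#6] describes a carbonyl carbon (no H) flanked by two carbons — a ketone.
The molecule carries an acetyl/ketone group (-C(=O)CH3), whose atoms satisfy every constraint of the query, so the pattern matches.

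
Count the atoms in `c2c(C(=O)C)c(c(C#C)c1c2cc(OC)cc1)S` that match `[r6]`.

The query [r6] means: r6 matches atoms in a six-membered ring.
Check the 18 heavy atoms by environment: 10× c (aromatic, in 6-ring) → match; 5× C (acyclic) → no; 1× S (acyclic) → no; 2× O (acyclic) → no.
That gives 10 matching atoms.

10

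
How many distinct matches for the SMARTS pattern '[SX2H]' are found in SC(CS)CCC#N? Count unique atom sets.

[SX2H] is the SMARTS for a thiol: an aliphatic sulfur with two connections, one being H.
The molecule carries 2 separate instances of a thiol (-SH) meeting every constraint; each maps to a distinct set of atoms, giving 2 matches.

2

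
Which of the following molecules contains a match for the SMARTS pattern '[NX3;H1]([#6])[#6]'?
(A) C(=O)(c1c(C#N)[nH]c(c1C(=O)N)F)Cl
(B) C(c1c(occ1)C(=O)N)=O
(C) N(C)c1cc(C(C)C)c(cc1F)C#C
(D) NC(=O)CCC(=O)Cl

C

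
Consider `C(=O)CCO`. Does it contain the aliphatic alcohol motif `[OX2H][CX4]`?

Yes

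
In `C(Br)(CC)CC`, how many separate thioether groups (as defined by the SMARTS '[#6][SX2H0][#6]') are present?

0

[#6][SX2H0][#6] is the SMARTS for a thioether: an aliphatic sulfur bridging two carbons with no H on the sulfur.
No fragment in the molecule satisfies every constraint, giving 0 matches.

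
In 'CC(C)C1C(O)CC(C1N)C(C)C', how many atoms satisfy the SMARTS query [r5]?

5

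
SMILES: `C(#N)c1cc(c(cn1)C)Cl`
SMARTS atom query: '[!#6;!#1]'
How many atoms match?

3

The query [!#6;!#1] means: not carbon and not hydrogen — any heteroatom.
Check the 10 heavy atoms by environment: 1× n (aromatic) → match; 5× c (aromatic) → no; 1× Cl → match; 2× C → no; 1× N → match.
Summing the matching environments: 1 + 1 + 1 = 3 matching atoms.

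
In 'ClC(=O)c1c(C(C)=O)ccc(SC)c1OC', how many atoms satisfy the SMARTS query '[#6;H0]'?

6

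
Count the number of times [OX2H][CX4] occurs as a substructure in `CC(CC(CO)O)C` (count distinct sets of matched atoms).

[OX2H][CX4] is the SMARTS for an aliphatic alcohol: a hydroxyl oxygen bound to an sp3 (X4) carbon.
The molecule carries 2 separate instances of a hydroxyl group (-OH) meeting every constraint; each maps to a distinct set of atoms, giving 2 matches.

2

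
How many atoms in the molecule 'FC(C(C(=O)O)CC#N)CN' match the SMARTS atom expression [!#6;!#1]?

5

The query [!#6;!#1] means: not carbon and not hydrogen — any heteroatom.
Check the 11 heavy atoms by environment: 6× C → no; 2× O → match; 2× N → match; 1× F → match.
Summing the matching environments: 2 + 2 + 1 = 5 matching atoms.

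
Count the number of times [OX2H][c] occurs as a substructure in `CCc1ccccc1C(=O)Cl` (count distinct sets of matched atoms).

0

[OX2H][c] is the SMARTS for a phenol: a hydroxyl oxygen attached to an aromatic carbon.
No fragment in the molecule satisfies every constraint, giving 0 matches.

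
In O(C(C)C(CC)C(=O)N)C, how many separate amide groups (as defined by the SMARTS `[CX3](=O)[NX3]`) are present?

1

[CX3](=O)[NX3] is the SMARTS for an amide: a carbonyl carbon bonded to a trivalent nitrogen.
Exactly one fragment in the molecule meets all constraints, giving 1 match.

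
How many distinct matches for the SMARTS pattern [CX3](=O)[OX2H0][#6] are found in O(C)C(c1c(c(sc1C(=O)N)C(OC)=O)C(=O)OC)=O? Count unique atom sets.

3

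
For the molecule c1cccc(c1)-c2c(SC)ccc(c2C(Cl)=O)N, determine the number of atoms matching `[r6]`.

12

The query [r6] means: r6 matches atoms in a six-membered ring.
Check the 18 heavy atoms by environment: 12× c (aromatic, in 6-ring) → match; 1× S (acyclic) → no; 2× C (acyclic) → no; 1× O (acyclic) → no; 1× Cl (acyclic) → no; 1× N (acyclic) → no.
That gives 12 matching atoms.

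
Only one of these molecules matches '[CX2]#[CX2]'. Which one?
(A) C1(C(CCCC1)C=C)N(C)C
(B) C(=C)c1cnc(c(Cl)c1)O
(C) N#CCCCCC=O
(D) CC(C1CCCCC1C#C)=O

[CX2]#[CX2] describes a carbon-carbon triple bond (an alkyne).
(A) has a vinyl group (-CH=CH2) but the C=C is a double bond; both carbons are CX3, not CX2.
(B) has a vinyl group (-CH=CH2) but the C=C is a double bond; both carbons are CX3, not CX2.
(C) has a nitrile (-C#N) but the triple bond is C#N, not C#C.
(D) contains an ethynyl group (-C#CH), which satisfies every atom and bond constraint.
So the answer is (D).

D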